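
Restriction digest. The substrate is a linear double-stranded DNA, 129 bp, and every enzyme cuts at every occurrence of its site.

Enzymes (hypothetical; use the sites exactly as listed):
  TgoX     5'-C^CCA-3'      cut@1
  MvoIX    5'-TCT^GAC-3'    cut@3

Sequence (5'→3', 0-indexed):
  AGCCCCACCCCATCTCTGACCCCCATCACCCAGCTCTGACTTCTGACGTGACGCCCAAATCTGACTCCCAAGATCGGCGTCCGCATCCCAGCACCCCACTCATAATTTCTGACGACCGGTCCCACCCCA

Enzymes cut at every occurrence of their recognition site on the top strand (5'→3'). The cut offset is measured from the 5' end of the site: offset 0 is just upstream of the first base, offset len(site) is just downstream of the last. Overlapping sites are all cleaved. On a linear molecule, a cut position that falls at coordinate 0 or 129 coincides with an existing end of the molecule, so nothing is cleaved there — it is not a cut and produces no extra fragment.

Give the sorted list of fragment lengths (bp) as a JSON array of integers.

Scan for sites:
  TgoX (CCCA, off=1): starts [3, 8, 21, 28, 53, 66, 86, 94, 120, 125] → cuts [4, 9, 22, 29, 54, 67, 87, 95, 121, 126]
  MvoIX (TCTGAC, off=3): starts [14, 34, 41, 59, 107] → cuts [17, 37, 44, 62, 110]

All cut coordinates (distinct, sorted): [4, 9, 17, 22, 29, 37, 44, 54, 62, 67, 87, 95, 110, 121, 126]

Fragments:
  [0,4): 4 bp
  [4,9): 5 bp
  [9,17): 8 bp
  [17,22): 5 bp
  [22,29): 7 bp
  [29,37): 8 bp
  [37,44): 7 bp
  [44,54): 10 bp
  [54,62): 8 bp
  [62,67): 5 bp
  [67,87): 20 bp
  [87,95): 8 bp
  [95,110): 15 bp
  [110,121): 11 bp
  [121,126): 5 bp
  [126,129): 3 bp

[3,4,5,5,5,5,7,7,8,8,8,8,10,11,15,20]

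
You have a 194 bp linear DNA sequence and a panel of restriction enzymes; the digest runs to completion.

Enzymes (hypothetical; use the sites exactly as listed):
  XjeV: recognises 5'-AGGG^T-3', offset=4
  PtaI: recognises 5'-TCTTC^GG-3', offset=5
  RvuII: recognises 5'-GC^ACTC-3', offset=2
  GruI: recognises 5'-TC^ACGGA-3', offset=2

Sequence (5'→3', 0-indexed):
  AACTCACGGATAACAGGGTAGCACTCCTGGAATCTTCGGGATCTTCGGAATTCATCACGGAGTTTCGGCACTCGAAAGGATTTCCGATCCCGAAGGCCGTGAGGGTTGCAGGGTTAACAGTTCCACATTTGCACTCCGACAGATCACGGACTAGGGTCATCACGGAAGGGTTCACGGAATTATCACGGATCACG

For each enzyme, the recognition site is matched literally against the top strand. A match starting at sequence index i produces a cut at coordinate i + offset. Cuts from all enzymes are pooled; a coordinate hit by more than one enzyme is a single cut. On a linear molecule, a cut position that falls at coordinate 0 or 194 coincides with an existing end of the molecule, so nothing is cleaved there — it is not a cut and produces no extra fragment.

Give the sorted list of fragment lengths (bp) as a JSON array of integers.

[3,4,5,5,8,9,9,10,10,11,11,13,13,13,15,19,36]

Scan for sites:
  XjeV AGGGT/4: at [14, 101, 109, 152, 166] ⇒ [18, 105, 113, 156, 170]
  PtaI TCTTCGG/5: at [32, 41] ⇒ [37, 46]
  RvuII GCACTC/2: at [20, 67, 130] ⇒ [22, 69, 132]
  GruI TCACGGA/2: at [3, 54, 143, 159, 171, 182] ⇒ [5, 56, 145, 161, 173, 184]

Pooled cuts: [5, 18, 22, 37, 46, 56, 69, 105, 113, 132, 145, 156, 161, 170, 173, 184]

Fragment lengths:
  [0,5): 5 bp
  [5,18): 13 bp
  [18,22): 4 bp
  [22,37): 15 bp
  [37,46): 9 bp
  [46,56): 10 bp
  [56,69): 13 bp
  [69,105): 36 bp
  [105,113): 8 bp
  [113,132): 19 bp
  [132,145): 13 bp
  [145,156): 11 bp
  [156,161): 5 bp
  [161,170): 9 bp
  [170,173): 3 bp
  [173,184): 11 bp
  [184,194): 10 bp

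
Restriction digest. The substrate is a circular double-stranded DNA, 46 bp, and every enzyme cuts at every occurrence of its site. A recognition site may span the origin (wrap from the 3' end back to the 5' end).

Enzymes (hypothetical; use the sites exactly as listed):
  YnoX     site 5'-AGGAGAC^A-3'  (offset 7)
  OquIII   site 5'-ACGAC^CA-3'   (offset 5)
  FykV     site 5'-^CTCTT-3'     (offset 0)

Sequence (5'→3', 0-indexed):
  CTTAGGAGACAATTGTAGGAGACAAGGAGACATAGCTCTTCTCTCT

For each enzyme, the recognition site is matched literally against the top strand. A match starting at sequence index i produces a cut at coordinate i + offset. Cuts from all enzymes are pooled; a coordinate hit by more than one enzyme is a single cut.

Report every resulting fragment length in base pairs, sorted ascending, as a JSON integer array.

[4,8,9,12,13]

Site scan:
  YnoX (AGGAGACA, off=7): starts [3, 16, 24] → cuts [10, 23, 31]
  OquIII (ACGACCA, off=5): no sites
  FykV (CTCTT, off=0): starts [35, 44] → cuts [35, 44]

All cut coordinates (distinct, sorted): [10, 23, 31, 35, 44]

Fragment lengths:
  10→23: 13 bp
  23→31: 8 bp
  31→35: 4 bp
  35→44: 9 bp
  44→10 (wrap): 46-44+10 = 12 bp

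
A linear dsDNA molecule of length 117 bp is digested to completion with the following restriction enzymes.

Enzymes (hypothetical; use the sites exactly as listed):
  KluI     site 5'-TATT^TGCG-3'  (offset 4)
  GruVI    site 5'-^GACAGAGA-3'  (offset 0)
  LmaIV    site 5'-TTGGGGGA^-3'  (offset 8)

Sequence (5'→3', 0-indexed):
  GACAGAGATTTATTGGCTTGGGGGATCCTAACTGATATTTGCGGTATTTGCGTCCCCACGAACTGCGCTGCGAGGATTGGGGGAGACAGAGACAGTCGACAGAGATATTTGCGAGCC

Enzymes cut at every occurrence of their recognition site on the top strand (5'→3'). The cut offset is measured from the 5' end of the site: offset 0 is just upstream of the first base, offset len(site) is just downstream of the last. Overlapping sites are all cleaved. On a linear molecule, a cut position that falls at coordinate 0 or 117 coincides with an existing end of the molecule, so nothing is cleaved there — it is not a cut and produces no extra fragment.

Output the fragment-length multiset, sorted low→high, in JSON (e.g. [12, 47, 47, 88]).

Site scan:
  KluI TATTTGCG/4: at [35, 44, 105] ⇒ [39, 48, 109]
  GruVI GACAGAGA/0: at [0, 84, 97] ⇒ [84, 97] (position 0 is a terminus of the linear molecule — no cut)
  LmaIV TTGGGGGA/8: at [17, 76] ⇒ [25, 84]

Pooled cuts: [25, 39, 48, 84, 97, 109]

Fragment lengths:
  [0,25): 25 bp
  [25,39): 14 bp
  [39,48): 9 bp
  [48,84): 36 bp
  [84,97): 13 bp
  [97,109): 12 bp
  [109,117): 8 bp

[8,9,12,13,14,25,36]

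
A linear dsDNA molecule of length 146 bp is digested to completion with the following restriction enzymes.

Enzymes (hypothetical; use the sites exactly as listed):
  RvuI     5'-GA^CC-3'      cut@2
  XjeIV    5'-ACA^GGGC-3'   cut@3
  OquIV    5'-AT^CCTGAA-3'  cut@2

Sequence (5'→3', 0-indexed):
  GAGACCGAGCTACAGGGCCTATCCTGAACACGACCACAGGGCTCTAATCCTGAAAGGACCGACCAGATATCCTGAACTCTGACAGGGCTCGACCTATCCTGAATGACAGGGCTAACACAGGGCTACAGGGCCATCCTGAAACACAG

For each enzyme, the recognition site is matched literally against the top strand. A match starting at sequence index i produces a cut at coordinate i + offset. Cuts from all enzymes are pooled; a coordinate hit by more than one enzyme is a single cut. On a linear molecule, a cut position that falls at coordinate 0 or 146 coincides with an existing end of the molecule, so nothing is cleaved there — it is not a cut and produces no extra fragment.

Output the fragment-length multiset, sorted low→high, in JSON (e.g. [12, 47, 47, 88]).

[4,4,5,5,7,8,8,8,8,10,10,10,11,11,11,12,14]

Scan for sites:
  RvuI (GACC, off=2): starts [2, 31, 56, 60, 90] → cuts [4, 33, 58, 62, 92]
  XjeIV (ACAGGGC, off=3): starts [11, 35, 81, 105, 116, 124] → cuts [14, 38, 84, 108, 119, 127]
  OquIV (ATCCTGAA, off=2): starts [20, 46, 68, 95, 132] → cuts [22, 48, 70, 97, 134]

All cut coordinates (distinct, sorted): [4, 14, 22, 33, 38, 48, 58, 62, 70, 84, 92, 97, 108, 119, 127, 134]

Fragments:
  [0,4): 4 bp
  [4,14): 10 bp
  [14,22): 8 bp
  [22,33): 11 bp
  [33,38): 5 bp
  [38,48): 10 bp
  [48,58): 10 bp
  [58,62): 4 bp
  [62,70): 8 bp
  [70,84): 14 bp
  [84,92): 8 bp
  [92,97): 5 bp
  [97,108): 11 bp
  [108,119): 11 bp
  [119,127): 8 bp
  [127,134): 7 bp
  [134,146): 12 bp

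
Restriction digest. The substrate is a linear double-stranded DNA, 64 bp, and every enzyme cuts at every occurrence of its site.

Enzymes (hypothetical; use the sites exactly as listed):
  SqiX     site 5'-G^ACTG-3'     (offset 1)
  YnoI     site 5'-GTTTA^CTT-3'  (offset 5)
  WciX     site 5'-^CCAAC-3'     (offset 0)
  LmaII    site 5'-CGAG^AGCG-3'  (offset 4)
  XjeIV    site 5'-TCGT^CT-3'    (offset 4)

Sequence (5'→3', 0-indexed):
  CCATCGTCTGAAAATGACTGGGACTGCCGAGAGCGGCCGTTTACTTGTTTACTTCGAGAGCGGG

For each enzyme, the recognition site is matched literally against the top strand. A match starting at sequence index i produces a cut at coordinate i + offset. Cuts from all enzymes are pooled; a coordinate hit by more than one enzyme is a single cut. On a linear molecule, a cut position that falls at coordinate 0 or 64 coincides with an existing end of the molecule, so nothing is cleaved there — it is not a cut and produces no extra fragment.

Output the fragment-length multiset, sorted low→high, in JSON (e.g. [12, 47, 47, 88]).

Site scan:
  SqiX (GACTG, off=1): starts [15, 21] → cuts [16, 22]
  YnoI (GTTTACTT, off=5): starts [38, 46] → cuts [43, 51]
  WciX (CCAAC, off=0): no sites
  LmaII (CGAGAGCG, off=4): starts [27, 54] → cuts [31, 58]
  XjeIV (TCGTCT, off=4): starts [3] → cuts [7]

Pooled cuts: [7, 16, 22, 31, 43, 51, 58]

Fragment lengths:
  [0,7): 7 bp
  [7,16): 9 bp
  [16,22): 6 bp
  [22,31): 9 bp
  [31,43): 12 bp
  [43,51): 8 bp
  [51,58): 7 bp
  [58,64): 6 bp

[6,6,7,7,8,9,9,12]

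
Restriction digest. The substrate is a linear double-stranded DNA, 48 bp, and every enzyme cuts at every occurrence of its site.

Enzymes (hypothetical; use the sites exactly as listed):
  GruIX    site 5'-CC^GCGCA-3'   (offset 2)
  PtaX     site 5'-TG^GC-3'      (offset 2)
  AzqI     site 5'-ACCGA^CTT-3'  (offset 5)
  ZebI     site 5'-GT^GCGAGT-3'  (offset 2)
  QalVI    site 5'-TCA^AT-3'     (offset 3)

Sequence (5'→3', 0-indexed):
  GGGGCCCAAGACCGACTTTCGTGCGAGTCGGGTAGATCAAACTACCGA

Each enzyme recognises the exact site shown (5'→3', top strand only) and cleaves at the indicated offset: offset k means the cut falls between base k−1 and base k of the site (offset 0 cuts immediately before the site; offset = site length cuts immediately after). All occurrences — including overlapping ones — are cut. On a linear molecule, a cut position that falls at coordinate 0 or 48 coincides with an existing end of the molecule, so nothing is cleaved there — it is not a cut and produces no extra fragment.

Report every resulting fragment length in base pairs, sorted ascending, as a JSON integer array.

[7,15,26]

Scan for sites:
  GruIX (CCGCGCA, off=2): no sites
  PtaX (TGGC, off=2): no sites
  AzqI (ACCGACTT, off=5): starts [10] → cuts [15]
  ZebI (GTGCGAGT, off=2): starts [20] → cuts [22]
  QalVI (TCAAT, off=3): no sites

All cut coordinates (distinct, sorted): [15, 22]

Fragment lengths:
  [0,15): 15 bp
  [15,22): 7 bp
  [22,48): 26 bp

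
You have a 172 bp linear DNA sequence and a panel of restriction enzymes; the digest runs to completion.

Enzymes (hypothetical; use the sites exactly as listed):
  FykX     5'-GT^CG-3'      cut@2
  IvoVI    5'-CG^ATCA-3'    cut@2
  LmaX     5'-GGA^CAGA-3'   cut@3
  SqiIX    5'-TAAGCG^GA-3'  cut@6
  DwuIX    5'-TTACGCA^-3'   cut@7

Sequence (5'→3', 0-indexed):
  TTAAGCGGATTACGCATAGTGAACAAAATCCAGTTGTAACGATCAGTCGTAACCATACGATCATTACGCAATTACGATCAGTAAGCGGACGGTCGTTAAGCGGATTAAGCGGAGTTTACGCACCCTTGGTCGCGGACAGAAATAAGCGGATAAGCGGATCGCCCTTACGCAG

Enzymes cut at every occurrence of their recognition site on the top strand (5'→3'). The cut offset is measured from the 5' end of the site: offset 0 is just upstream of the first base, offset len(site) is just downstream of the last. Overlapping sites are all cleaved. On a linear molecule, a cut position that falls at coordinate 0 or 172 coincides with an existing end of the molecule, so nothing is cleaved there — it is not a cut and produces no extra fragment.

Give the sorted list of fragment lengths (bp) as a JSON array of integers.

Scan for sites:
  FykX GTCG/2: at [45, 91, 128] ⇒ [47, 93, 130]
  IvoVI CGATCA/2: at [39, 57, 74] ⇒ [41, 59, 76]
  LmaX GGACAGA/3: at [133] ⇒ [136]
  SqiIX TAAGCGGA/6: at [1, 81, 96, 105, 142, 150] ⇒ [7, 87, 102, 111, 148, 156]
  DwuIX TTACGCA/7: at [9, 63, 115, 164] ⇒ [16, 70, 122, 171]

Pooled cuts: [7, 16, 41, 47, 59, 70, 76, 87, 93, 102, 111, 122, 130, 136, 148, 156, 171]

Fragment lengths:
  [0,7): 7 bp
  [7,16): 9 bp
  [16,41): 25 bp
  [41,47): 6 bp
  [47,59): 12 bp
  [59,70): 11 bp
  [70,76): 6 bp
  [76,87): 11 bp
  [87,93): 6 bp
  [93,102): 9 bp
  [102,111): 9 bp
  [111,122): 11 bp
  [122,130): 8 bp
  [130,136): 6 bp
  [136,148): 12 bp
  [148,156): 8 bp
  [156,171): 15 bp
  [171,172): 1 bp

[1,6,6,6,6,7,8,8,9,9,9,11,11,11,12,12,15,25]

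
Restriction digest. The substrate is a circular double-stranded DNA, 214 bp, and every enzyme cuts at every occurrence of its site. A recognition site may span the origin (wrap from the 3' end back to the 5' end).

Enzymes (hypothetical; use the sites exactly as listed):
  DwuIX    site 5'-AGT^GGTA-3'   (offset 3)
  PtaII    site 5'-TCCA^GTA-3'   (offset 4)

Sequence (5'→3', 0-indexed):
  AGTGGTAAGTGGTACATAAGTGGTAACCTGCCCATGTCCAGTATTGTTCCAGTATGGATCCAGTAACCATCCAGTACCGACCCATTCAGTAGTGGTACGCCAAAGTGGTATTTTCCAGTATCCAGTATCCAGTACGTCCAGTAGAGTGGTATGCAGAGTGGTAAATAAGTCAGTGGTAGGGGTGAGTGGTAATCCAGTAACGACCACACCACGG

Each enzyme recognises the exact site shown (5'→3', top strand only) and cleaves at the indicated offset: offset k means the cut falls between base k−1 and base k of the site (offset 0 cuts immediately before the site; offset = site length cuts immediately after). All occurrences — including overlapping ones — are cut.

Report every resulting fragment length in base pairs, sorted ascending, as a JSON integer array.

[7,7,7,7,9,9,11,11,11,11,11,12,13,13,15,19,20,21]

Scan for sites:
  DwuIX AGTGGTA/3: at [0, 7, 18, 90, 103, 144, 156, 171, 184] ⇒ [3, 10, 21, 93, 106, 147, 159, 174, 187]
  PtaII TCCAGTA/4: at [36, 47, 58, 69, 113, 120, 127, 136, 192] ⇒ [40, 51, 62, 73, 117, 124, 131, 140, 196]

Pooled cuts: [3, 10, 21, 40, 51, 62, 73, 93, 106, 117, 124, 131, 140, 147, 159, 174, 187, 196]

Fragment lengths:
  3→10: 7 bp
  10→21: 11 bp
  21→40: 19 bp
  40→51: 11 bp
  51→62: 11 bp
  62→73: 11 bp
  73→93: 20 bp
  93→106: 13 bp
  106→117: 11 bp
  117→124: 7 bp
  124→131: 7 bp
  131→140: 9 bp
  140→147: 7 bp
  147→159: 12 bp
  159→174: 15 bp
  174→187: 13 bp
  187→196: 9 bp
  196→3 (wrap): 214-196+3 = 21 bp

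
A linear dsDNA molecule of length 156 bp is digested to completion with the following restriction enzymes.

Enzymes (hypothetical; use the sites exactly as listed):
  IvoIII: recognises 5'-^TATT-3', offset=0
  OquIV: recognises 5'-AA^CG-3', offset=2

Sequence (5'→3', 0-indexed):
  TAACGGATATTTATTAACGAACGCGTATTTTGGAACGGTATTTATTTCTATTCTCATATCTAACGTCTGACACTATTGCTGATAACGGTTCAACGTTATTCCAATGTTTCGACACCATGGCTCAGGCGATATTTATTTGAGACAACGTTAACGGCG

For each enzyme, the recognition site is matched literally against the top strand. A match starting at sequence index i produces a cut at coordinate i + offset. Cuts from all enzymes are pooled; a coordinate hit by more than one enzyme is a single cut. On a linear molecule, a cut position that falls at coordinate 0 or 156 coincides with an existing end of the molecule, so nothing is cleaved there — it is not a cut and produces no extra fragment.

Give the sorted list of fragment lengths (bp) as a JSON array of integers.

Scan for sites:
  IvoIII TATT/0: at [7, 11, 25, 38, 42, 48, 73, 96, 129, 133] ⇒ [7, 11, 25, 38, 42, 48, 73, 96, 129, 133]
  OquIV AACG/2: at [1, 15, 19, 33, 61, 83, 91, 143, 149] ⇒ [3, 17, 21, 35, 63, 85, 93, 145, 151]

Pooled cuts: [3, 7, 11, 17, 21, 25, 35, 38, 42, 48, 63, 73, 85, 93, 96, 129, 133, 145, 151]

Fragments:
  [0,3): 3 bp
  [3,7): 4 bp
  [7,11): 4 bp
  [11,17): 6 bp
  [17,21): 4 bp
  [21,25): 4 bp
  [25,35): 10 bp
  [35,38): 3 bp
  [38,42): 4 bp
  [42,48): 6 bp
  [48,63): 15 bp
  [63,73): 10 bp
  [73,85): 12 bp
  [85,93): 8 bp
  [93,96): 3 bp
  [96,129): 33 bp
  [129,133): 4 bp
  [133,145): 12 bp
  [145,151): 6 bp
  [151,156): 5 bp

[3,3,3,4,4,4,4,4,4,5,6,6,6,8,10,10,12,12,15,33]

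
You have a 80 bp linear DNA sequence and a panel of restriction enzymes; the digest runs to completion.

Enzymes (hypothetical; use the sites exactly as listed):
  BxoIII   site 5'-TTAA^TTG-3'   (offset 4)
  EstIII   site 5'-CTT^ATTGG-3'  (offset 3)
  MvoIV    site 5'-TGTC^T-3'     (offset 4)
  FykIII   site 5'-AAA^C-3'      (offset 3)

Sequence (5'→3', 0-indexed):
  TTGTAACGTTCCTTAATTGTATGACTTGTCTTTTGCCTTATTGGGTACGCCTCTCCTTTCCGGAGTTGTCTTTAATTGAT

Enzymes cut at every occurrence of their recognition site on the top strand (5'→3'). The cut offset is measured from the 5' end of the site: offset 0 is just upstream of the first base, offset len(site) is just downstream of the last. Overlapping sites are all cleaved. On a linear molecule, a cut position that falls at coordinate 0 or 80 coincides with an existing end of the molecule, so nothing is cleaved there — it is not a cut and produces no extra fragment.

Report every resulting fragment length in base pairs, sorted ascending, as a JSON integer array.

[5,5,9,14,16,31]

Per-enzyme occurrences:
  BxoIII TTAATTG/4: at [12, 71] ⇒ [16, 75]
  EstIII CTTATTGG/3: at [36] ⇒ [39]
  MvoIV TGTCT/4: at [26, 66] ⇒ [30, 70]
  FykIII (AAAC, off=3): no sites

Pooled cuts: [16, 30, 39, 70, 75]

Fragment lengths:
  [0,16): 16 bp
  [16,30): 14 bp
  [30,39): 9 bp
  [39,70): 31 bp
  [70,75): 5 bp
  [75,80): 5 bp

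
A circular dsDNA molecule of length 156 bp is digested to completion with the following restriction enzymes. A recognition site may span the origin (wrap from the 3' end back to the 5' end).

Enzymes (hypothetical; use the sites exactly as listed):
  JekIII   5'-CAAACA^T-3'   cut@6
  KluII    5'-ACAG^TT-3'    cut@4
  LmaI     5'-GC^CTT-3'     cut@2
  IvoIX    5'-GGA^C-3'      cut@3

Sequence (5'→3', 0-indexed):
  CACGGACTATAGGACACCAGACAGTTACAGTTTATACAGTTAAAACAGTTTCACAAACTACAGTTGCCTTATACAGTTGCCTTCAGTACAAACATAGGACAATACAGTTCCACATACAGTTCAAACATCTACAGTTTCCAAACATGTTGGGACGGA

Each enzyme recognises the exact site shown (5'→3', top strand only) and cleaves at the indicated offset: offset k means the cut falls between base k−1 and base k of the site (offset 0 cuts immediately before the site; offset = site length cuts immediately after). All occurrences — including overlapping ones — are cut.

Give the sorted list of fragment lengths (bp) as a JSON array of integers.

Scan for sites:
  JekIII CAAACAT/6: at [88, 121, 138] ⇒ [94, 127, 144]
  KluII ACAGTT/4: at [20, 26, 35, 44, 59, 72, 103, 115, 130] ⇒ [24, 30, 39, 48, 63, 76, 107, 119, 134]
  LmaI GCCTT/2: at [65, 78] ⇒ [67, 80]
  IvoIX GGAC/3: at [3, 11, 96, 149, 153] ⇒ [0, 6, 14, 99, 152]

All cut coordinates (distinct, sorted): [0, 6, 14, 24, 30, 39, 48, 63, 67, 76, 80, 94, 99, 107, 119, 127, 134, 144, 152]

Fragment lengths:
  0→6: 6 bp
  6→14: 8 bp
  14→24: 10 bp
  24→30: 6 bp
  30→39: 9 bp
  39→48: 9 bp
  48→63: 15 bp
  63→67: 4 bp
  67→76: 9 bp
  76→80: 4 bp
  80→94: 14 bp
  94→99: 5 bp
  99→107: 8 bp
  107→119: 12 bp
  119→127: 8 bp
  127→134: 7 bp
  134→144: 10 bp
  144→152: 8 bp
  152→0 (wrap): 156-152+0 = 4 bp

[4,4,4,5,6,6,7,8,8,8,8,9,9,9,10,10,12,14,15]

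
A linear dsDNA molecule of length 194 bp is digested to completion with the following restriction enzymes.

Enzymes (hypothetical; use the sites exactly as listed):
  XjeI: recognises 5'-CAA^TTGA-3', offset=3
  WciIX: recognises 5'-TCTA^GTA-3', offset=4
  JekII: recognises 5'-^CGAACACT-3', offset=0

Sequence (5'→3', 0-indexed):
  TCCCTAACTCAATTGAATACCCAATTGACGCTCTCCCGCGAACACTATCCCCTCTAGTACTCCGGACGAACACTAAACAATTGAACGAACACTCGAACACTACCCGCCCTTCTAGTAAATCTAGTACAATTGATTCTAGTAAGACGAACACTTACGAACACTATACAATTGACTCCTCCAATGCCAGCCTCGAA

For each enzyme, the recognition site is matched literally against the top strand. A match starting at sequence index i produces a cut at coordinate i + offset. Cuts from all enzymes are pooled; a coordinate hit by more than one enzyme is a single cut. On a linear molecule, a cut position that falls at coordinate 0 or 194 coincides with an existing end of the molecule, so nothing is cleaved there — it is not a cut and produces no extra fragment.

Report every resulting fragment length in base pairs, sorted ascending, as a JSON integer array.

Per-enzyme occurrences:
  XjeI CAATTGA/3: at [9, 21, 77, 126, 165] ⇒ [12, 24, 80, 129, 168]
  WciIX TCTAGTA/4: at [52, 110, 119, 134] ⇒ [56, 114, 123, 138]
  JekII CGAACACT/0: at [38, 66, 85, 93, 144, 154] ⇒ [38, 66, 85, 93, 144, 154]

Pooled cuts: [12, 24, 38, 56, 66, 80, 85, 93, 114, 123, 129, 138, 144, 154, 168]

Fragments:
  [0,12): 12 bp
  [12,24): 12 bp
  [24,38): 14 bp
  [38,56): 18 bp
  [56,66): 10 bp
  [66,80): 14 bp
  [80,85): 5 bp
  [85,93): 8 bp
  [93,114): 21 bp
  [114,123): 9 bp
  [123,129): 6 bp
  [129,138): 9 bp
  [138,144): 6 bp
  [144,154): 10 bp
  [154,168): 14 bp
  [168,194): 26 bp

[5,6,6,8,9,9,10,10,12,12,14,14,14,18,21,26]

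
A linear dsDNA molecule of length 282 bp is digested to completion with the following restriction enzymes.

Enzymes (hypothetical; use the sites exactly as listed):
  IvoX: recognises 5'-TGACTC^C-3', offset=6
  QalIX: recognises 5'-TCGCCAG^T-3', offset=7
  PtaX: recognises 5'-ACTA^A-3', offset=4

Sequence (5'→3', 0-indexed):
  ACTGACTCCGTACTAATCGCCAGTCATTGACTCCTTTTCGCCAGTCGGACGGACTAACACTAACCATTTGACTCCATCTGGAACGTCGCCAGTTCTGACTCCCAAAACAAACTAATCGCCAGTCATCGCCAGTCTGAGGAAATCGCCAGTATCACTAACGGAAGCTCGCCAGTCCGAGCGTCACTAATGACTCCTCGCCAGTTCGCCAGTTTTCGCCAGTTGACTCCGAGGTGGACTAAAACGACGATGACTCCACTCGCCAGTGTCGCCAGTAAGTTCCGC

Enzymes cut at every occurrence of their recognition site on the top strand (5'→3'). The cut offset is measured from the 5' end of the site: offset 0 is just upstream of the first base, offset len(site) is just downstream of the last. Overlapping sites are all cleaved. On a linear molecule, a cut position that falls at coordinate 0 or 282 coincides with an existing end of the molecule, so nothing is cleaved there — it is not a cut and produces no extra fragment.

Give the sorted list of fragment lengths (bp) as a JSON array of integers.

Per-enzyme occurrences:
  IvoX (TGACTCC, off=6): starts [2, 27, 68, 95, 187, 220, 247] → cuts [8, 33, 74, 101, 193, 226, 253]
  QalIX (TCGCCAGT, off=7): starts [16, 37, 85, 115, 125, 142, 165, 194, 202, 212, 256, 265] → cuts [23, 44, 92, 122, 132, 149, 172, 201, 209, 219, 263, 272]
  PtaX (ACTAA, off=4): starts [11, 52, 58, 110, 153, 182, 234] → cuts [15, 56, 62, 114, 157, 186, 238]

All cut coordinates (distinct, sorted): [8, 15, 23, 33, 44, 56, 62, 74, 92, 101, 114, 122, 132, 149, 157, 172, 186, 193, 201, 209, 219, 226, 238, 253, 263, 272]

Fragments:
  [0,8): 8 bp
  [8,15): 7 bp
  [15,23): 8 bp
  [23,33): 10 bp
  [33,44): 11 bp
  [44,56): 12 bp
  [56,62): 6 bp
  [62,74): 12 bp
  [74,92): 18 bp
  [92,101): 9 bp
  [101,114): 13 bp
  [114,122): 8 bp
  [122,132): 10 bp
  [132,149): 17 bp
  [149,157): 8 bp
  [157,172): 15 bp
  [172,186): 14 bp
  [186,193): 7 bp
  [193,201): 8 bp
  [201,209): 8 bp
  [209,219): 10 bp
  [219,226): 7 bp
  [226,238): 12 bp
  [238,253): 15 bp
  [253,263): 10 bp
  [263,272): 9 bp
  [272,282): 10 bp

[6,7,7,7,8,8,8,8,8,8,9,9,10,10,10,10,10,11,12,12,12,13,14,15,15,17,18]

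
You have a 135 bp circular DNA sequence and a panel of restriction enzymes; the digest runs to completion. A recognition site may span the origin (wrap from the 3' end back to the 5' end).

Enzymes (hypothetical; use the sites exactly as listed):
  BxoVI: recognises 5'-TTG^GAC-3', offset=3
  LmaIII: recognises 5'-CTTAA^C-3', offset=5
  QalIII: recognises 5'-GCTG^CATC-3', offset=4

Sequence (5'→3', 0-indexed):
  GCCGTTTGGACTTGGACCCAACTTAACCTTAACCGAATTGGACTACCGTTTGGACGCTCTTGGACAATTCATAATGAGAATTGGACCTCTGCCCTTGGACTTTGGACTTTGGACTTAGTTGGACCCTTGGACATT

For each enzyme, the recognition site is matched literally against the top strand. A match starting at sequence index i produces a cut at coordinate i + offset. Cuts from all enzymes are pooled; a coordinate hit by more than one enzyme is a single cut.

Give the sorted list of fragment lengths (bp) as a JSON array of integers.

Scan for sites:
  BxoVI (TTGGAC, off=3): starts [5, 11, 37, 49, 59, 80, 94, 101, 108, 118, 126] → cuts [8, 14, 40, 52, 62, 83, 97, 104, 111, 121, 129]
  LmaIII (CTTAAC, off=5): starts [21, 27] → cuts [26, 32]
  QalIII (GCTGCATC, off=4): no sites

Pooled cuts: [8, 14, 26, 32, 40, 52, 62, 83, 97, 104, 111, 121, 129]

Fragments:
  8→14: 6 bp
  14→26: 12 bp
  26→32: 6 bp
  32→40: 8 bp
  40→52: 12 bp
  52→62: 10 bp
  62→83: 21 bp
  83→97: 14 bp
  97→104: 7 bp
  104→111: 7 bp
  111→121: 10 bp
  121→129: 8 bp
  129→8 (wrap): 135-129+8 = 14 bp

[6,6,7,7,8,8,10,10,12,12,14,14,21]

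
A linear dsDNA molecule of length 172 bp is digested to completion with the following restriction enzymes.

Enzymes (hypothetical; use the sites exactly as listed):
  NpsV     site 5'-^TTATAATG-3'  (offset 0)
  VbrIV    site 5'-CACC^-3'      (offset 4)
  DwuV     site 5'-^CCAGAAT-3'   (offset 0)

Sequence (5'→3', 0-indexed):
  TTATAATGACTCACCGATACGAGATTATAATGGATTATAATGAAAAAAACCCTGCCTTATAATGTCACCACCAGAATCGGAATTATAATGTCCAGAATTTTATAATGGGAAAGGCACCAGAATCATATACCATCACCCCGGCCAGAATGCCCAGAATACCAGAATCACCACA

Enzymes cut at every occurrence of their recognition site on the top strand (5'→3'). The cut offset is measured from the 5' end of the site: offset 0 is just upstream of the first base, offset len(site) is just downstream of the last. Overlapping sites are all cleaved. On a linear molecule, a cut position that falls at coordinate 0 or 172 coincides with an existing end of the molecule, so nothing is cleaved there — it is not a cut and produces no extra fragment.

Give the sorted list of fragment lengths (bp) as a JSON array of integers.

Scan for sites:
  NpsV (TTATAATG, off=0): starts [0, 24, 34, 56, 82, 99] → cuts [24, 34, 56, 82, 99] (position 0 is a terminus of the linear molecule — no cut)
  VbrIV (CACC, off=4): starts [11, 65, 68, 114, 133, 165] → cuts [15, 69, 72, 118, 137, 169]
  DwuV (CCAGAAT, off=0): starts [70, 91, 116, 141, 150, 158] → cuts [70, 91, 116, 141, 150, 158]

Pooled cuts: [15, 24, 34, 56, 69, 70, 72, 82, 91, 99, 116, 118, 137, 141, 150, 158, 169]

Fragment lengths:
  [0,15): 15 bp
  [15,24): 9 bp
  [24,34): 10 bp
  [34,56): 22 bp
  [56,69): 13 bp
  [69,70): 1 bp
  [70,72): 2 bp
  [72,82): 10 bp
  [82,91): 9 bp
  [91,99): 8 bp
  [99,116): 17 bp
  [116,118): 2 bp
  [118,137): 19 bp
  [137,141): 4 bp
  [141,150): 9 bp
  [150,158): 8 bp
  [158,169): 11 bp
  [169,172): 3 bp

[1,2,2,3,4,8,8,9,9,9,10,10,11,13,15,17,19,22]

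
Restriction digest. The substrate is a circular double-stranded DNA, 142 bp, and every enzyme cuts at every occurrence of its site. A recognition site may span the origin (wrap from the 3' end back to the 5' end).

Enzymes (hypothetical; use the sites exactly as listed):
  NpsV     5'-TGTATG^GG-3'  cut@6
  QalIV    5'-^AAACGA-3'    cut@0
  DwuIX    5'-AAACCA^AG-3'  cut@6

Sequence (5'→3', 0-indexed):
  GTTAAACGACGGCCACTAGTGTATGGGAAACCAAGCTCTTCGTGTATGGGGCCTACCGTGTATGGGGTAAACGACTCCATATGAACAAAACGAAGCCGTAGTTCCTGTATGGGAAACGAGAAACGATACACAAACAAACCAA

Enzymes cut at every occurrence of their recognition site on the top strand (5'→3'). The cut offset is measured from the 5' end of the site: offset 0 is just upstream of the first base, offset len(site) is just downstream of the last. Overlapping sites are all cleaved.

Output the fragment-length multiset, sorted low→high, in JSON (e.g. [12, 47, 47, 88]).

[2,4,4,7,8,15,16,19,21,22,24]

Site scan:
  NpsV (TGTATGGG, off=6): starts [19, 42, 58, 105] → cuts [25, 48, 64, 111]
  QalIV (AAACGA, off=0): starts [3, 68, 87, 113, 120] → cuts [3, 68, 87, 113, 120]
  DwuIX (AAACCAAG, off=6): starts [27, 135] → cuts [33, 141]

Pooled cuts: [3, 25, 33, 48, 64, 68, 87, 111, 113, 120, 141]

Fragments:
  3→25: 22 bp
  25→33: 8 bp
  33→48: 15 bp
  48→64: 16 bp
  64→68: 4 bp
  68→87: 19 bp
  87→111: 24 bp
  111→113: 2 bp
  113→120: 7 bp
  120→141: 21 bp
  141→3 (wrap): 142-141+3 = 4 bp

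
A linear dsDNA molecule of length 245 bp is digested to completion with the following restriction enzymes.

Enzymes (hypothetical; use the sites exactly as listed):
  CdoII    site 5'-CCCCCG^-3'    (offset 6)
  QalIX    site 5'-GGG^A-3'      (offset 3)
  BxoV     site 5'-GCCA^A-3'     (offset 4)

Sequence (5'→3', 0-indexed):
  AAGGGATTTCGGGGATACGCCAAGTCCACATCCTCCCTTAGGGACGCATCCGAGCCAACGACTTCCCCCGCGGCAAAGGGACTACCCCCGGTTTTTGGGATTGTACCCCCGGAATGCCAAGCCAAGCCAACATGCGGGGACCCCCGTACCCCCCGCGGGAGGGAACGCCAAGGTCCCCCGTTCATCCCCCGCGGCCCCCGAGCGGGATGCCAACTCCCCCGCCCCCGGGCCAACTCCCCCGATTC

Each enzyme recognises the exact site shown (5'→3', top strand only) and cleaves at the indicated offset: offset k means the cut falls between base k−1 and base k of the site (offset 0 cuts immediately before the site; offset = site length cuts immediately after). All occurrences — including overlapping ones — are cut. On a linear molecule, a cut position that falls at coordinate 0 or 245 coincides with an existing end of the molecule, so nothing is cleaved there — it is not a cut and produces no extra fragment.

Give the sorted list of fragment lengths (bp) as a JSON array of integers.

Scan for sites:
  CdoII CCCCCG/6: at [64, 84, 105, 140, 149, 174, 185, 194, 215, 221, 235] ⇒ [70, 90, 111, 146, 155, 180, 191, 200, 221, 227, 241]
  QalIX GGGA/3: at [2, 11, 40, 77, 96, 136, 156, 160, 203] ⇒ [5, 14, 43, 80, 99, 139, 159, 163, 206]
  BxoV GCCAA/4: at [18, 53, 115, 120, 125, 166, 208, 228] ⇒ [22, 57, 119, 124, 129, 170, 212, 232]

All cut coordinates (distinct, sorted): [5, 14, 22, 43, 57, 70, 80, 90, 99, 111, 119, 124, 129, 139, 146, 155, 159, 163, 170, 180, 191, 200, 206, 212, 221, 227, 232, 241]

Fragments:
  [0,5): 5 bp
  [5,14): 9 bp
  [14,22): 8 bp
  [22,43): 21 bp
  [43,57): 14 bp
  [57,70): 13 bp
  [70,80): 10 bp
  [80,90): 10 bp
  [90,99): 9 bp
  [99,111): 12 bp
  [111,119): 8 bp
  [119,124): 5 bp
  [124,129): 5 bp
  [129,139): 10 bp
  [139,146): 7 bp
  [146,155): 9 bp
  [155,159): 4 bp
  [159,163): 4 bp
  [163,170): 7 bp
  [170,180): 10 bp
  [180,191): 11 bp
  [191,200): 9 bp
  [200,206): 6 bp
  [206,212): 6 bp
  [212,221): 9 bp
  [221,227): 6 bp
  [227,232): 5 bp
  [232,241): 9 bp
  [241,245): 4 bp

[4,4,4,5,5,5,5,6,6,6,7,7,8,8,9,9,9,9,9,9,10,10,10,10,11,12,13,14,21]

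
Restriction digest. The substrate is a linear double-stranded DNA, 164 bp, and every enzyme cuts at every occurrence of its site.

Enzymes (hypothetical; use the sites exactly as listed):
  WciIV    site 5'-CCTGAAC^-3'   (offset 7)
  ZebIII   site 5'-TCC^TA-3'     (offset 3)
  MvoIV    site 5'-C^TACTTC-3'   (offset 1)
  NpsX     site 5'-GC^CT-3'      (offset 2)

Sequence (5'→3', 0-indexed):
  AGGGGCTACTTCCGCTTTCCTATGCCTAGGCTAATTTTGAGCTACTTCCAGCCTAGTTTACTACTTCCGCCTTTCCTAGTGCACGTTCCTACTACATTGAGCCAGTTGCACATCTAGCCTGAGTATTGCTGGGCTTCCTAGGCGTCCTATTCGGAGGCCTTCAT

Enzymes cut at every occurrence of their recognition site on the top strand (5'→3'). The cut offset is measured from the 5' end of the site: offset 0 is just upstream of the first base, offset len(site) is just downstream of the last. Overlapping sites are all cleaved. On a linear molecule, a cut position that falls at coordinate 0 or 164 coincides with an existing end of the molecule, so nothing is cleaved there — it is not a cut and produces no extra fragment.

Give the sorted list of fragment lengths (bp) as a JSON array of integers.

[5,6,6,6,9,9,9,10,11,13,14,17,20,29]

Scan for sites:
  WciIV (CCTGAAC, off=7): no sites
  ZebIII (TCCTA, off=3): starts [17, 73, 86, 135, 144] → cuts [20, 76, 89, 138, 147]
  MvoIV (CTACTTC, off=1): starts [5, 41, 60] → cuts [6, 42, 61]
  NpsX (GCCT, off=2): starts [23, 50, 68, 116, 156] → cuts [25, 52, 70, 118, 158]

Pooled cuts: [6, 20, 25, 42, 52, 61, 70, 76, 89, 118, 138, 147, 158]

Fragment lengths:
  [0,6): 6 bp
  [6,20): 14 bp
  [20,25): 5 bp
  [25,42): 17 bp
  [42,52): 10 bp
  [52,61): 9 bp
  [61,70): 9 bp
  [70,76): 6 bp
  [76,89): 13 bp
  [89,118): 29 bp
  [118,138): 20 bp
  [138,147): 9 bp
  [147,158): 11 bp
  [158,164): 6 bp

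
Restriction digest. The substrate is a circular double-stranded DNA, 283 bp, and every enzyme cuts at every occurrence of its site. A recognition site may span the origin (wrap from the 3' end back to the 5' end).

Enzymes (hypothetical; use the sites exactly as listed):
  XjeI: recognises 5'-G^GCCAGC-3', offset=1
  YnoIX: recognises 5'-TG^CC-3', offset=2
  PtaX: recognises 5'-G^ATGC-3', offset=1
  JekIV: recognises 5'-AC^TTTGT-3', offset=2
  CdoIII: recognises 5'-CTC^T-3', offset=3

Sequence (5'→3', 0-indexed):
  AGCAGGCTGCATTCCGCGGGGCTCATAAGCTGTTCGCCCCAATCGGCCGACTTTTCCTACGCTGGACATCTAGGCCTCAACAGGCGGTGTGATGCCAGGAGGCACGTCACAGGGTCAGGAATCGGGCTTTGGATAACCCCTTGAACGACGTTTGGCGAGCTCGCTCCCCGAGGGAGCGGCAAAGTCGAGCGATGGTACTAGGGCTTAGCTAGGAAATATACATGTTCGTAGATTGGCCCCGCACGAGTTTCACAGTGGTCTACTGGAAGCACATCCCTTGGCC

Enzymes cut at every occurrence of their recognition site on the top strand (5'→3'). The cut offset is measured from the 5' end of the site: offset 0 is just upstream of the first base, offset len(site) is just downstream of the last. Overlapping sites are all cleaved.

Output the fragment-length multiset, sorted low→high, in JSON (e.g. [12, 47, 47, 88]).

[3,94,186]

Site scan:
  XjeI (GGCCAGC, off=1): starts [279] → cuts [280]
  YnoIX (TGCC, off=2): starts [92] → cuts [94]
  PtaX (GATGC, off=1): starts [90] → cuts [91]
  JekIV (ACTTTGT, off=2): no sites
  CdoIII (CTCT, off=3): no sites

Pooled cuts: [91, 94, 280]

Fragment lengths:
  91→94: 3 bp
  94→280: 186 bp
  280→91 (wrap): 283-280+91 = 94 bp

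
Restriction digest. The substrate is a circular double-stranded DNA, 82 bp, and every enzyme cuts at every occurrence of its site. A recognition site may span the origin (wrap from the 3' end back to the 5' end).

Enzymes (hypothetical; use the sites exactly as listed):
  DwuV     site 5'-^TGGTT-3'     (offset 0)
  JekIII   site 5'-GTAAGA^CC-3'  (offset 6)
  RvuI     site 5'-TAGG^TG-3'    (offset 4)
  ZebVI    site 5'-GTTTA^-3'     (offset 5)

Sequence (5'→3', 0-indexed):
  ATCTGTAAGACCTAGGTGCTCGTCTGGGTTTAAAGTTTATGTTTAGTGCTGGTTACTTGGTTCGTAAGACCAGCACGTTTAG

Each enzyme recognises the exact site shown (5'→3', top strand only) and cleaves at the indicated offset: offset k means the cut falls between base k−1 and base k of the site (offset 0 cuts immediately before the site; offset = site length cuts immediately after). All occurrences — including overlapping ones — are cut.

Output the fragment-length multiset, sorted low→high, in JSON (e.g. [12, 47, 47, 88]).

[4,6,6,7,8,11,12,12,16]

Per-enzyme occurrences:
  DwuV (TGGTT, off=0): starts [49, 57] → cuts [49, 57]
  JekIII (GTAAGACC, off=6): starts [4, 63] → cuts [10, 69]
  RvuI (TAGGTG, off=4): starts [12] → cuts [16]
  ZebVI (GTTTA, off=5): starts [27, 34, 40, 76] → cuts [32, 39, 45, 81]

Pooled cuts: [10, 16, 32, 39, 45, 49, 57, 69, 81]

Fragment lengths:
  10→16: 6 bp
  16→32: 16 bp
  32→39: 7 bp
  39→45: 6 bp
  45→49: 4 bp
  49→57: 8 bp
  57→69: 12 bp
  69→81: 12 bp
  81→10 (wrap): 82-81+10 = 11 bp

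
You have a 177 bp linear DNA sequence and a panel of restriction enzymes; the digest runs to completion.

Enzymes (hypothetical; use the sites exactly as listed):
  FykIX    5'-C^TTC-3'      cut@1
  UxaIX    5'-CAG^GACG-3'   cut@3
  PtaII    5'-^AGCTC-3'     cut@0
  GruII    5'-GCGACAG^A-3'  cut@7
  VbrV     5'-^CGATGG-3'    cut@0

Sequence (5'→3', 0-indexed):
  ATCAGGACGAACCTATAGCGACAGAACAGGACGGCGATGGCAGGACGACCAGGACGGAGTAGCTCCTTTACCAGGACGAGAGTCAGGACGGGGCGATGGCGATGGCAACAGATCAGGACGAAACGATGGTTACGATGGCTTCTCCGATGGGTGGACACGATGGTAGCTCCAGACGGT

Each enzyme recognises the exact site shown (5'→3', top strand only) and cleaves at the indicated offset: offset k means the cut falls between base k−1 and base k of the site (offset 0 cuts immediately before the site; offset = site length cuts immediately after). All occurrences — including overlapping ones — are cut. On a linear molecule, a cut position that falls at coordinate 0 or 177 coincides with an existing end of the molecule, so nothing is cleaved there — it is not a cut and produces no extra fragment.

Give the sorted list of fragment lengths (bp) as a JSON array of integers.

[5,5,5,5,6,7,7,7,7,8,9,9,9,12,13,13,14,17,19]

Scan for sites:
  FykIX (CTTC, off=1): starts [138] → cuts [139]
  UxaIX (CAGGACG, off=3): starts [2, 26, 40, 49, 71, 83, 113] → cuts [5, 29, 43, 52, 74, 86, 116]
  PtaII (AGCTC, off=0): starts [60, 164] → cuts [60, 164]
  GruII (GCGACAGA, off=7): starts [17] → cuts [24]
  VbrV (CGATGG, off=0): starts [34, 93, 99, 123, 132, 144, 157] → cuts [34, 93, 99, 123, 132, 144, 157]

All cut coordinates (distinct, sorted): [5, 24, 29, 34, 43, 52, 60, 74, 86, 93, 99, 116, 123, 132, 139, 144, 157, 164]

Fragment lengths:
  [0,5): 5 bp
  [5,24): 19 bp
  [24,29): 5 bp
  [29,34): 5 bp
  [34,43): 9 bp
  [43,52): 9 bp
  [52,60): 8 bp
  [60,74): 14 bp
  [74,86): 12 bp
  [86,93): 7 bp
  [93,99): 6 bp
  [99,116): 17 bp
  [116,123): 7 bp
  [123,132): 9 bp
  [132,139): 7 bp
  [139,144): 5 bp
  [144,157): 13 bp
  [157,164): 7 bp
  [164,177): 13 bp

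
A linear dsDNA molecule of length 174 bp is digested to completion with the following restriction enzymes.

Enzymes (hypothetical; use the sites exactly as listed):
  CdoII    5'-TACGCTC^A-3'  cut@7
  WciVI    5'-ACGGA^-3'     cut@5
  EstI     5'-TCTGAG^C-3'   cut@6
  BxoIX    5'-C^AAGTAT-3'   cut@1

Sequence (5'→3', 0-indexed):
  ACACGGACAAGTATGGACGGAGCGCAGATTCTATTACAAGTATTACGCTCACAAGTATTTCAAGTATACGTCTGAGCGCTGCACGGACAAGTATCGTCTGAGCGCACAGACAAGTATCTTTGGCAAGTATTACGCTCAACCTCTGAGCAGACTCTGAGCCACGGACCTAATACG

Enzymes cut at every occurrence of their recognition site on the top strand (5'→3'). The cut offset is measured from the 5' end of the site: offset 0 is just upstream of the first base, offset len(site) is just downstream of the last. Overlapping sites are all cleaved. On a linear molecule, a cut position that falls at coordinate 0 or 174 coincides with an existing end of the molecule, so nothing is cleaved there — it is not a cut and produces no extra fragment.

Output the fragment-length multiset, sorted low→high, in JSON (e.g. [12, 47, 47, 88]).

[1,1,2,7,7,9,9,9,10,11,11,13,13,13,13,14,15,16]

Scan for sites:
  CdoII TACGCTCA/7: at [43, 130] ⇒ [50, 137]
  WciVI ACGGA/5: at [2, 16, 82, 160] ⇒ [7, 21, 87, 165]
  EstI TCTGAGC/6: at [70, 96, 141, 152] ⇒ [76, 102, 147, 158]
  BxoIX CAAGTAT/1: at [7, 36, 51, 60, 87, 110, 123] ⇒ [8, 37, 52, 61, 88, 111, 124]

All cut coordinates (distinct, sorted): [7, 8, 21, 37, 50, 52, 61, 76, 87, 88, 102, 111, 124, 137, 147, 158, 165]

Fragment lengths:
  [0,7): 7 bp
  [7,8): 1 bp
  [8,21): 13 bp
  [21,37): 16 bp
  [37,50): 13 bp
  [50,52): 2 bp
  [52,61): 9 bp
  [61,76): 15 bp
  [76,87): 11 bp
  [87,88): 1 bp
  [88,102): 14 bp
  [102,111): 9 bp
  [111,124): 13 bp
  [124,137): 13 bp
  [137,147): 10 bp
  [147,158): 11 bp
  [158,165): 7 bp
  [165,174): 9 bp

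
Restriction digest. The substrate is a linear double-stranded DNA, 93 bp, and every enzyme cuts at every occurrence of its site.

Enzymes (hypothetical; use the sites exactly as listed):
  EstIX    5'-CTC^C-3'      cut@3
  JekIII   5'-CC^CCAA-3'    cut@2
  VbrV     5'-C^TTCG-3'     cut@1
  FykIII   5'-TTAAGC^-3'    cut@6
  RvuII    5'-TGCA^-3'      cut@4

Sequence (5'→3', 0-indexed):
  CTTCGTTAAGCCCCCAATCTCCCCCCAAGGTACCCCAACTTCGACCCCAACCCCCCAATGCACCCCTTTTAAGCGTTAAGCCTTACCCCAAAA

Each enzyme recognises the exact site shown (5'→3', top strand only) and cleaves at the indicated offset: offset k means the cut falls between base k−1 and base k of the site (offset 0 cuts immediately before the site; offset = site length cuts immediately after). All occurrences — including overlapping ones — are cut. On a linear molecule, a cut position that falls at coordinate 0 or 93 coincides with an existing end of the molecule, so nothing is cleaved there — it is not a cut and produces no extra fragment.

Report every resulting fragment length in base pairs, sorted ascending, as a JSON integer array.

Scan for sites:
  EstIX (CTCC, off=3): starts [18] → cuts [21]
  JekIII (CCCCAA, off=2): starts [11, 22, 32, 44, 52, 85] → cuts [13, 24, 34, 46, 54, 87]
  VbrV (CTTCG, off=1): starts [0, 38] → cuts [1, 39]
  FykIII (TTAAGC, off=6): starts [5, 68, 75] → cuts [11, 74, 81]
  RvuII (TGCA, off=4): starts [58] → cuts [62]

Pooled cuts: [1, 11, 13, 21, 24, 34, 39, 46, 54, 62, 74, 81, 87]

Fragment lengths:
  [0,1): 1 bp
  [1,11): 10 bp
  [11,13): 2 bp
  [13,21): 8 bp
  [21,24): 3 bp
  [24,34): 10 bp
  [34,39): 5 bp
  [39,46): 7 bp
  [46,54): 8 bp
  [54,62): 8 bp
  [62,74): 12 bp
  [74,81): 7 bp
  [81,87): 6 bp
  [87,93): 6 bp

[1,2,3,5,6,6,7,7,8,8,8,10,10,12]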